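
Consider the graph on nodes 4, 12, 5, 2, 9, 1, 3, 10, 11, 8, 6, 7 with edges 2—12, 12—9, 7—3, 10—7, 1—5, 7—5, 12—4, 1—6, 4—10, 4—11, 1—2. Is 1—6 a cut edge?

Yes

Removing 1—6 leaves no path between 1 and 6: the component count goes from 2 to 3. So it is a bridge.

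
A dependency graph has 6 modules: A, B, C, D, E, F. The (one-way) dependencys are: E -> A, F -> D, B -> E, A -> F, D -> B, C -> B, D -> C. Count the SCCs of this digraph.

1

{A, B, C, D, E, F} are all mutually reachable — one SCC of size 6.
That gives 1 strongly connected component.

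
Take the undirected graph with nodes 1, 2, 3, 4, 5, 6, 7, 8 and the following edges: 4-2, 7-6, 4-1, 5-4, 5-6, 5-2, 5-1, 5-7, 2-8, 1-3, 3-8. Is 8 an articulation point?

Deleting 8 leaves 1 component (was 1) (its neighbors 2, 3 remain connected to each other), so 8 is not a cut vertex.

No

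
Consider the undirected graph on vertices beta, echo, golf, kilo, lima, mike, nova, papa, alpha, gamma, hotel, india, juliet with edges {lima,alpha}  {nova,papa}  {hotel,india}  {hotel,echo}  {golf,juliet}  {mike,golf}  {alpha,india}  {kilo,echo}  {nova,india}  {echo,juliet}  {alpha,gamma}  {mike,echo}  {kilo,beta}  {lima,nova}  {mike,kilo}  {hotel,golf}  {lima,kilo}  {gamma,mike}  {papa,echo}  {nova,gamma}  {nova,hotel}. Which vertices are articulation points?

Removing kilo increases the component count from 1 to 2, so kilo is a cut vertex.
By contrast removing gamma leaves 1 component; it is not a cut vertex. No other vertex is a cut vertex either.

kilo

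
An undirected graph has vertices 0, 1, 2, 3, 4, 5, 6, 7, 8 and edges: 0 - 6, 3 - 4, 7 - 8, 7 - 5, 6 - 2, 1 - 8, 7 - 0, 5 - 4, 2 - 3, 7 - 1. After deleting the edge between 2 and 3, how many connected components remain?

1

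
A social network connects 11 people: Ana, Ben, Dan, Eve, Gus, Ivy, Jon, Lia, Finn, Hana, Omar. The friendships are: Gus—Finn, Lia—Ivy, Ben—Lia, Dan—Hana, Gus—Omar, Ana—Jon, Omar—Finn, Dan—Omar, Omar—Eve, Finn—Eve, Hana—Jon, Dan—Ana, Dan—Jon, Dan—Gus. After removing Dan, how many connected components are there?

With Dan gone, the remaining components are: {Ana, Jon, Hana}; {Ben, Ivy, Lia}; {Eve, Gus, Finn, Omar}.
That is 3 components.

3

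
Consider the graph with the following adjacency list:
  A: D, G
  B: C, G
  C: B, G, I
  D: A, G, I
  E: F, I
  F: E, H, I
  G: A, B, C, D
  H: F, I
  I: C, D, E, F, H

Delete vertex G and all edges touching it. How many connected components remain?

1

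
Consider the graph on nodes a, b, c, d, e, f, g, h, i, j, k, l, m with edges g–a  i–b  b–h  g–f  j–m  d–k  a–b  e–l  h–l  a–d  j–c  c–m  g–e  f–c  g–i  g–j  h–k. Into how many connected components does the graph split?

1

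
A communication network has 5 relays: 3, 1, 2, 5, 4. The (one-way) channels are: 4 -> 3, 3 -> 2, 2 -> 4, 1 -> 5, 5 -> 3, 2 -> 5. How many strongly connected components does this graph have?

2

{2, 3, 4, 5} are all mutually reachable — one SCC of size 4.
{1} is an SCC by itself.
That gives 2 strongly connected components.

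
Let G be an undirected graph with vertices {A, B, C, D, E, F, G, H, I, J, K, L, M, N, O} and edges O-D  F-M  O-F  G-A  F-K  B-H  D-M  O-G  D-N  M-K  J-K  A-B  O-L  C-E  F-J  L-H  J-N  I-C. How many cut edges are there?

2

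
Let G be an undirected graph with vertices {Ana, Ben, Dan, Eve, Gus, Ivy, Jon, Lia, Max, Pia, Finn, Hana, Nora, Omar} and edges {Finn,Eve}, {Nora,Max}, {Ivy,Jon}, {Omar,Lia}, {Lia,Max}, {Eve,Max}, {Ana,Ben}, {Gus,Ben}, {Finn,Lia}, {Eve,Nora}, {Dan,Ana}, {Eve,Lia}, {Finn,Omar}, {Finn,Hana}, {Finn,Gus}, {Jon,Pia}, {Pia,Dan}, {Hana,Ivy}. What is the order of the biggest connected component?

14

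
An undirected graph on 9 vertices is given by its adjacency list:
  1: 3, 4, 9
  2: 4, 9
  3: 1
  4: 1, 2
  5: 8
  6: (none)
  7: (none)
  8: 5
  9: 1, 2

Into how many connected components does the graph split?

7 is isolated — a component by itself.
6 is isolated — a component by itself.
Starting from 5 we can reach 5, 8. That is one component of size 2.
Starting from 1 we can reach 1, 2, 3, 4, 9. That is one component of size 5.
Total: 4 components.

4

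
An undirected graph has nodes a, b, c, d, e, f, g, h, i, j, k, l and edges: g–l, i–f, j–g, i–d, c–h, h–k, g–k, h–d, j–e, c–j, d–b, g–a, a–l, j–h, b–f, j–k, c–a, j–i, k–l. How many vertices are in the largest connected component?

Starting from a we can reach a, b, c, d, e, f, g, h, i, j, k, l. That is one component of size 12.
The largest has 12 vertices.

12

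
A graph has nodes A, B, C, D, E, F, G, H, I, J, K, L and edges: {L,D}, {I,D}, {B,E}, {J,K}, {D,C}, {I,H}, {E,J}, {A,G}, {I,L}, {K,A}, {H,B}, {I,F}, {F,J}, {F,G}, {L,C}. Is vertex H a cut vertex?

Deleting H leaves 1 component (was 1) (its neighbors B, I remain connected to each other), so H is not a cut vertex.

No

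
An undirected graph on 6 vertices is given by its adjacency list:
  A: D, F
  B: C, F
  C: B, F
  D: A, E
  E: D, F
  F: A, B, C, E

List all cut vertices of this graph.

F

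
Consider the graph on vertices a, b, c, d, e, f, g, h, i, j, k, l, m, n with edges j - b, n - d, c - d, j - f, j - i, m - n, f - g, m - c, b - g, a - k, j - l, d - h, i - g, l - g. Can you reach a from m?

No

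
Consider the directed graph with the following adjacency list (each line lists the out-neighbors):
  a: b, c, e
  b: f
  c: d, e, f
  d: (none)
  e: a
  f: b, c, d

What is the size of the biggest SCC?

{a, b, c, e, f} are all mutually reachable — one SCC of size 5.
{d} is an SCC by itself.
The largest has 5 vertices.

5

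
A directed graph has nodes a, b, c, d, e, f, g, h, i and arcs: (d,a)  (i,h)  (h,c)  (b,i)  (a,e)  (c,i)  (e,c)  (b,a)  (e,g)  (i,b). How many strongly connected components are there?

4

{a, b, c, e, h, i} are all mutually reachable — one SCC of size 6.
{f} is an SCC by itself.
{g} is an SCC by itself.
{d} is an SCC by itself.
That gives 4 strongly connected components.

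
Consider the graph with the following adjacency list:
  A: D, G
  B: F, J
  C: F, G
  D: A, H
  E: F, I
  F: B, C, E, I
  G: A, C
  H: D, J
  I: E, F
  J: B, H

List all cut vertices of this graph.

Removing F increases the component count from 1 to 2, so F is a cut vertex.
By contrast removing A leaves 1 component; it is not a cut vertex. No other vertex is a cut vertex either.

F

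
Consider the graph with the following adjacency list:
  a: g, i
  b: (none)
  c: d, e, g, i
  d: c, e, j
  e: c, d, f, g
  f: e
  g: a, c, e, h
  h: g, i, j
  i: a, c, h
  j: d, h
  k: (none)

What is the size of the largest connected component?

9

k is isolated — a component by itself.
b is isolated — a component by itself.
Starting from a we can reach a, c, d, e, f, g, h, i, j. That is one component of size 9.
The largest has 9 vertices.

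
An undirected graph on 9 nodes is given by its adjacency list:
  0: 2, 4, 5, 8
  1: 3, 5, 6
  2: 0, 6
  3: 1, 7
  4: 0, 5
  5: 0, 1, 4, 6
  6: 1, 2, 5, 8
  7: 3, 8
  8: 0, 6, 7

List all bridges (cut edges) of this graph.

none

The edges on the cycle 4-0-8-6-1-5-4 are not bridges since each lies on that cycle.
Every edge lies on some cycle, so there are no bridges.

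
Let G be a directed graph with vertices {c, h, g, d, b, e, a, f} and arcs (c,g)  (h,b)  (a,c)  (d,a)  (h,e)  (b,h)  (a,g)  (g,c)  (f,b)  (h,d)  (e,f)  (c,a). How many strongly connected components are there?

3

{b, e, f, h} are all mutually reachable — one SCC of size 4.
{a, c, g} are all mutually reachable — one SCC of size 3.
{d} is an SCC by itself.
That gives 3 strongly connected components.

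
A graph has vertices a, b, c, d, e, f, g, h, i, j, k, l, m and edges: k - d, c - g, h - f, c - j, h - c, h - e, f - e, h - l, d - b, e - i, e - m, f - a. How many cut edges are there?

The edges on the cycle h-f-e-h are not bridges since each lies on that cycle.
But removing d - b disconnects d from b; removing c - g disconnects c from g; removing h - c disconnects h from c; removing e - i disconnects e from i — these are bridges.
In total 9 edges are bridges.

9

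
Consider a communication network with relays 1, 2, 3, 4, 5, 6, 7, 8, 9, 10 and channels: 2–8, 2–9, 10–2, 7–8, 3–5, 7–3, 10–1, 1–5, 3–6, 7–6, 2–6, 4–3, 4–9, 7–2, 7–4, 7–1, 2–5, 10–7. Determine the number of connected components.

1

Starting from 1 we can reach 1, 2, 3, 4, 5, 6, 7, 8, 9, 10. That is one component of size 10.
Total: 1 component.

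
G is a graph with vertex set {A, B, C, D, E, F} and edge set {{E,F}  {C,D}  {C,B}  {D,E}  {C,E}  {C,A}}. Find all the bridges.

The edges on the cycle C-D-E-C are not bridges since each lies on that cycle.
But removing E–F disconnects E from F; removing C–B disconnects C from B; removing C–A disconnects C from A — these are bridges.

A-C, B-C, E-F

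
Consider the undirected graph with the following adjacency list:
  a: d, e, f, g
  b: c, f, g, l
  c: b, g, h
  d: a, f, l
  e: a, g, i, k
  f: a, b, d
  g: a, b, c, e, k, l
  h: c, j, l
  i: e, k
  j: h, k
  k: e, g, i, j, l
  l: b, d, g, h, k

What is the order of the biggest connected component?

Starting from a we can reach a, b, c, d, e, f, g, h, i, j, k, l. That is one component of size 12.
The largest has 12 vertices.

12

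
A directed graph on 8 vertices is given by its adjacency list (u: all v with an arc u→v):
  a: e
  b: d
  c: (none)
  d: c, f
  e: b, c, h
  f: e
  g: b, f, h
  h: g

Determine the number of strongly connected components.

3

{b, d, e, f, g, h} are all mutually reachable — one SCC of size 6.
{a} is an SCC by itself.
{c} is an SCC by itself.
That gives 3 strongly connected components.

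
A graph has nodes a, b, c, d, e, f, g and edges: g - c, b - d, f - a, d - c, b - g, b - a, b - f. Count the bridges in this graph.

The edges on the cycle b-f-a-b are not bridges since each lies on that cycle.
Every edge lies on some cycle, so there are no bridges.

0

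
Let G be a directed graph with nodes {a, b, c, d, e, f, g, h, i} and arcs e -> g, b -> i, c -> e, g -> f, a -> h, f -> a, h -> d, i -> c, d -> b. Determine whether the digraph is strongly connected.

Yes

From c we can reach every vertex (a, b, c, d, e, f, g, h, i), and every vertex can reach c (a, b, c, d, e, f, g, h, i). So the whole graph is one strongly connected component.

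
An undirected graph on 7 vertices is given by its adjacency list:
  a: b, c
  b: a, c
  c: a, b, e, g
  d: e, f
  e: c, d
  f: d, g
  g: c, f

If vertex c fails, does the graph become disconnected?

Deleting c raises the number of components from 1 to 2, so c is a cut vertex.

Yes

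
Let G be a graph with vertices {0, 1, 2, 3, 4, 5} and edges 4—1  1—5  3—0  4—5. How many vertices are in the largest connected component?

3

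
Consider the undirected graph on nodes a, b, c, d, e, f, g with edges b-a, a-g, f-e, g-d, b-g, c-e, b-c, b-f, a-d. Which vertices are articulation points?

b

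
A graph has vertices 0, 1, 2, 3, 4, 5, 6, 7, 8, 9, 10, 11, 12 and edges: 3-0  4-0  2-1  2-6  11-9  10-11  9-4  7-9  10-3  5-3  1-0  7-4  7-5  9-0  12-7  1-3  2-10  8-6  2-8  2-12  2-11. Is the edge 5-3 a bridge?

No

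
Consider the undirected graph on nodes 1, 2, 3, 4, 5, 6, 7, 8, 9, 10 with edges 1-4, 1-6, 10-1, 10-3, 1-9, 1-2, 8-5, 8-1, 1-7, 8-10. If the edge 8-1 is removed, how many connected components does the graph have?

1

8 and 1 are still connected via 8-10-1, so the component count stays at 1.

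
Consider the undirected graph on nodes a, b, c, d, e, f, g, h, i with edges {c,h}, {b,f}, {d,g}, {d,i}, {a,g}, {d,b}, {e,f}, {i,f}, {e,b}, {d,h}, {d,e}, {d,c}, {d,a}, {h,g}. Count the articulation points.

Removing d increases the component count from 1 to 2, so d is a cut vertex.
By contrast removing e leaves 1 component; it is not a cut vertex. No other vertex is a cut vertex either.

1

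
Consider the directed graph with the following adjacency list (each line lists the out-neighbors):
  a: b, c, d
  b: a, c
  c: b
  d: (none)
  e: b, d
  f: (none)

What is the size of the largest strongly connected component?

3

{a, b, c} are all mutually reachable — one SCC of size 3.
{f} is an SCC by itself.
{d} is an SCC by itself.
{e} is an SCC by itself.
The largest has 3 vertices.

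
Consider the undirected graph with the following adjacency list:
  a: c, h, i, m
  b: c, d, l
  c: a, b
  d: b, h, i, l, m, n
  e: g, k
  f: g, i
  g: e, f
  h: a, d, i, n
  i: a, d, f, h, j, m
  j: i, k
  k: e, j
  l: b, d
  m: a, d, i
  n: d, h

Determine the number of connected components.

1

Starting from a we can reach a, b, c, d, e, f, g, h, i, j, k, l, m, n. That is one component of size 14.
Total: 1 component.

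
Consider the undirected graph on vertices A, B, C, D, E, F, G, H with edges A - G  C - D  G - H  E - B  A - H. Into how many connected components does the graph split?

4

F is isolated — a component by itself.
Starting from C we can reach C, D. That is one component of size 2.
Starting from B we can reach B, E. That is one component of size 2.
Starting from A we can reach A, G, H. That is one component of size 3.
Total: 4 components.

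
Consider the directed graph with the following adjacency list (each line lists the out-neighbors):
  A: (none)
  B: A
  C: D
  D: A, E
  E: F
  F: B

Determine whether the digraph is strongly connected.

There is no directed path from D to C, so the graph is not strongly connected.

No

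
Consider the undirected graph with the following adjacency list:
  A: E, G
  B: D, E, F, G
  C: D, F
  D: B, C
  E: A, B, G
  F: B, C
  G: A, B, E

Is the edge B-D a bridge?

No

After removing B-D, the path B-F-C-D still connects them, so the edge is not a bridge.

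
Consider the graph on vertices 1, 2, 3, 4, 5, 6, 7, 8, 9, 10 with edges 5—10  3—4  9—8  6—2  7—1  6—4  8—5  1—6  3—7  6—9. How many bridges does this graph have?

5

The edges on the cycle 3-7-1-6-4-3 are not bridges since each lies on that cycle.
But removing 5—10 disconnects 5 from 10; removing 9—8 disconnects 9 from 8; removing 6—9 disconnects 6 from 9; removing 5—8 disconnects 5 from 8 — these are bridges.
In total 5 edges are bridges.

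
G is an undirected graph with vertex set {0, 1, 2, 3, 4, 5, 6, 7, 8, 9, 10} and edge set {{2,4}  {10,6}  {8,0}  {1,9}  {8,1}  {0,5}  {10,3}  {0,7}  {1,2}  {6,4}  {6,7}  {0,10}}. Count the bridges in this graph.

The edges on the cycle 0-10-6-7-0 are not bridges since each lies on that cycle.
But removing 1—9 disconnects 1 from 9; removing 5—0 disconnects 5 from 0; removing 3—10 disconnects 3 from 10 — these are bridges.
That makes 3 bridges.

3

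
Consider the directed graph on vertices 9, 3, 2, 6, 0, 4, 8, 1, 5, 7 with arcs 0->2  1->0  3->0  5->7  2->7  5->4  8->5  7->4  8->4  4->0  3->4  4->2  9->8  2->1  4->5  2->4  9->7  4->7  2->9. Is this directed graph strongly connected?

There is no directed path from 5 to 6, so the graph is not strongly connected.

No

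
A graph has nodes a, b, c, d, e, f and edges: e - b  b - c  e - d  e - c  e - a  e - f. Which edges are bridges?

The edges on the cycle e-b-c-e are not bridges since each lies on that cycle.
But removing e - f disconnects e from f; removing e - d disconnects e from d; removing e - a disconnects e from a — these are bridges.

a-e, d-e, e-f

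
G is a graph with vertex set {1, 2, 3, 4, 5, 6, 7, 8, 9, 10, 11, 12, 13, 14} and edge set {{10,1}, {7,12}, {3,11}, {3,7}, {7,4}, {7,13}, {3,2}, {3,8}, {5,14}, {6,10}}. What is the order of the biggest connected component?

8

9 is isolated — a component by itself.
Starting from 5 we can reach 5, 14. That is one component of size 2.
Starting from 1 we can reach 1, 6, 10. That is one component of size 3.
Starting from 2 we can reach 2, 3, 4, 7, 8, 11, 12, 13. That is one component of size 8.
The largest has 8 vertices.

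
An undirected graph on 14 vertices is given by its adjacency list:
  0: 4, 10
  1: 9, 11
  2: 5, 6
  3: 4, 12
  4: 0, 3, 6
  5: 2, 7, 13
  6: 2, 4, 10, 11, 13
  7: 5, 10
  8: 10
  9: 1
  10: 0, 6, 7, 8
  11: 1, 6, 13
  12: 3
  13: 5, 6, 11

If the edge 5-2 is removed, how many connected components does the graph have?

5 and 2 are still connected via 5-13-6-2, so the component count stays at 1.

1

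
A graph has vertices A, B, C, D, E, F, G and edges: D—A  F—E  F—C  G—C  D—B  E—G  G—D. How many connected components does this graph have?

Starting from A we can reach A, B, C, D, E, F, G. That is one component of size 7.
Total: 1 component.

1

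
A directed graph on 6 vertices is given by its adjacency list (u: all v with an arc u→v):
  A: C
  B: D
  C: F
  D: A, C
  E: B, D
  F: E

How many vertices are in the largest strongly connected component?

{A, B, C, D, E, F} are all mutually reachable — one SCC of size 6.
The largest has 6 vertices.

6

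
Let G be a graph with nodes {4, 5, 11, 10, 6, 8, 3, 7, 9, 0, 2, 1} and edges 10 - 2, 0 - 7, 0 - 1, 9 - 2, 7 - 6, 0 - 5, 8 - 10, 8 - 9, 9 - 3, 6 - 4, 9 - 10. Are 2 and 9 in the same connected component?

From 2 we can reach 2, 3, 8, 9, 10, which includes 9.

Yes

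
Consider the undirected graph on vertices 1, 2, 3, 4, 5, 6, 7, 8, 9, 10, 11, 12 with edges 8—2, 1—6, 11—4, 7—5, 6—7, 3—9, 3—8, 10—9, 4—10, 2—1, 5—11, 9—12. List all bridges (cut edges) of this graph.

12-9

The edges on the cycle 3-8-2-1-6-7-5-11-4-10-9-3 are not bridges since each lies on that cycle.
But removing 9—12 disconnects 9 from 12 — this is a bridge.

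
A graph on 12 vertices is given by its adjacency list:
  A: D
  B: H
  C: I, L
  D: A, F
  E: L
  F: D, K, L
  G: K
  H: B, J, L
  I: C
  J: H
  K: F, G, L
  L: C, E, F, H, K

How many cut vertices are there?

Removing C increases the component count from 1 to 2, so C is a cut vertex.
Removing D increases the component count from 1 to 2, so D is a cut vertex.
Removing F increases the component count from 1 to 2, so F is a cut vertex.
Likewise H, K, L are cut vertices.
By contrast removing E leaves 1 component; it is not a cut vertex. No other vertex is a cut vertex either.

6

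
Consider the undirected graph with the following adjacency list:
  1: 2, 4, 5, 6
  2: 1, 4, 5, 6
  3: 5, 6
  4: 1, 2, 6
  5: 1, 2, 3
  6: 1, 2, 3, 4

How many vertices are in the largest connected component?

6

Starting from 1 we can reach 1, 2, 3, 4, 5, 6. That is one component of size 6.
The largest has 6 vertices.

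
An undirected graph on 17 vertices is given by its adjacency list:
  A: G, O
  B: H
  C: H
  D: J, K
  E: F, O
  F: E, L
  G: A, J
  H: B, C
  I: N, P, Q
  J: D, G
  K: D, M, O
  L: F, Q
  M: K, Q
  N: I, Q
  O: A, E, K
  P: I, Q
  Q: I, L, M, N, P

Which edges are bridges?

B-H, C-H

The edges on the cycle K-D-J-G-A-O-K are not bridges since each lies on that cycle.
But removing C-H disconnects C from H; removing B-H disconnects B from H — these are bridges.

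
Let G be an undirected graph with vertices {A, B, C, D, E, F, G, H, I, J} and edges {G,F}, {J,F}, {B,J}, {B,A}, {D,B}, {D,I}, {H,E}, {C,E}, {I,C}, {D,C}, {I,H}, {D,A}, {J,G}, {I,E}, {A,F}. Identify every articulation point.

D

Removing D increases the component count from 1 to 2, so D is a cut vertex.
By contrast removing A leaves 1 component; it is not a cut vertex. No other vertex is a cut vertex either.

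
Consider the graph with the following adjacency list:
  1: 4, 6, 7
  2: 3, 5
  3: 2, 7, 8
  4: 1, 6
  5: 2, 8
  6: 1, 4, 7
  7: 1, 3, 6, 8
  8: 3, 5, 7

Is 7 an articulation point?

Yes

Deleting 7 raises the number of components from 1 to 2, so 7 is a cut vertex.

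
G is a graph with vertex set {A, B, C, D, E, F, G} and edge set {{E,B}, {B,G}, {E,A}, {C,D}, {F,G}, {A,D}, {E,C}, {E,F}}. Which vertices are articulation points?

E

Removing E increases the component count from 1 to 2, so E is a cut vertex.
By contrast removing F leaves 1 component; it is not a cut vertex. No other vertex is a cut vertex either.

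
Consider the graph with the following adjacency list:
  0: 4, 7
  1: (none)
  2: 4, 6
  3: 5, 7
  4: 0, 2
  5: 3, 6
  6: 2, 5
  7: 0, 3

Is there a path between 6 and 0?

From 6 we can reach 0, 2, 3, 4, 5, 6, 7, which includes 0.

Yes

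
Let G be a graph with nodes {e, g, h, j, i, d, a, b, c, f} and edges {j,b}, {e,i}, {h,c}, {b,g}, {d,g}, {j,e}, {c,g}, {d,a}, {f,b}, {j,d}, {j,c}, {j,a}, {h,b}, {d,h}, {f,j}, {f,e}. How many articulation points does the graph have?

1

Removing e increases the component count from 1 to 2, so e is a cut vertex.
By contrast removing a leaves 1 component; it is not a cut vertex. No other vertex is a cut vertex either.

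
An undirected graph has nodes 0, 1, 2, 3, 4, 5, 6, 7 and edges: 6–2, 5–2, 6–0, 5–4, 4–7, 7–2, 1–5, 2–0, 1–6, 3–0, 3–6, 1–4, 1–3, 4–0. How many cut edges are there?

0

The edges on the cycle 1-3-0-2-7-4-1 are not bridges since each lies on that cycle.
Every edge lies on some cycle, so there are no bridges.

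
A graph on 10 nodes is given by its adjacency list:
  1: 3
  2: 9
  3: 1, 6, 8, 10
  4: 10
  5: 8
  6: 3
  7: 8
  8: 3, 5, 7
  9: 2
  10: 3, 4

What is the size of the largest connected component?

Starting from 2 we can reach 2, 9. That is one component of size 2.
Starting from 1 we can reach 1, 3, 4, 5, 6, 7, 8, 10. That is one component of size 8.
The largest has 8 vertices.

8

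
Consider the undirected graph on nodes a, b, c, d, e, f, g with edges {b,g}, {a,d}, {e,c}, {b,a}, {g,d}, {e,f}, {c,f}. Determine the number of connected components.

2

Starting from c we can reach c, e, f. That is one component of size 3.
Starting from a we can reach a, b, d, g. That is one component of size 4.
Total: 2 components.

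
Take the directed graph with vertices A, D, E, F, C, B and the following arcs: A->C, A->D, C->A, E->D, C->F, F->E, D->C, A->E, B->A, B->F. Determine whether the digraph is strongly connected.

There is no directed path from D to B, so the graph is not strongly connected.

No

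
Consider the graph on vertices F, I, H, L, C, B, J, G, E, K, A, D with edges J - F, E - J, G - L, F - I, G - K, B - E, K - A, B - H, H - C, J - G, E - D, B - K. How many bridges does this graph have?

7

The edges on the cycle B-E-J-G-K-B are not bridges since each lies on that cycle.
But removing E - D disconnects E from D; removing J - F disconnects J from F; removing H - C disconnects H from C; removing F - I disconnects F from I — these are bridges.
In total 7 edges are bridges.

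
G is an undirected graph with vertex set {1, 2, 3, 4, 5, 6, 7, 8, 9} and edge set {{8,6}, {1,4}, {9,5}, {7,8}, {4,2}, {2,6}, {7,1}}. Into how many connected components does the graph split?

3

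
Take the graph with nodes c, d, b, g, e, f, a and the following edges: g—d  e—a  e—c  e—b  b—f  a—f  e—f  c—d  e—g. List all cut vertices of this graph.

e

Removing e increases the component count from 1 to 2, so e is a cut vertex.
By contrast removing c leaves 1 component; it is not a cut vertex. No other vertex is a cut vertex either.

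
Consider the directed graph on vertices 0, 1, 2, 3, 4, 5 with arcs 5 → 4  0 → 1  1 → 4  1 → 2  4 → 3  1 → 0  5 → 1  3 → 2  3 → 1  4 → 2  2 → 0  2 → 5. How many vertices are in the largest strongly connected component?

{0, 1, 2, 3, 4, 5} are all mutually reachable — one SCC of size 6.
The largest has 6 vertices.

6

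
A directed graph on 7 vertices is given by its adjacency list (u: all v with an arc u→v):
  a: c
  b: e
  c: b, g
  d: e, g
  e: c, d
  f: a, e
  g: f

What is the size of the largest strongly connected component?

7

{a, b, c, d, e, f, g} are all mutually reachable — one SCC of size 7.
The largest has 7 vertices.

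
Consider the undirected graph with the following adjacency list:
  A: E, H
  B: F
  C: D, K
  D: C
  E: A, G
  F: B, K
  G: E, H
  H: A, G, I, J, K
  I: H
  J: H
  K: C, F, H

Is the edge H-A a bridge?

After removing H-A, the path H-G-E-A still connects them, so the edge is not a bridge.

No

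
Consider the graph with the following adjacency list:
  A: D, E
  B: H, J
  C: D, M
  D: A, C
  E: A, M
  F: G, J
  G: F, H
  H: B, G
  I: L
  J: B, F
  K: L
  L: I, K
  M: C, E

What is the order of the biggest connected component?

Starting from I we can reach I, K, L. That is one component of size 3.
Starting from A we can reach A, C, D, E, M. That is one component of size 5.
Starting from B we can reach B, F, G, H, J. That is one component of size 5.
The largest has 5 vertices.

5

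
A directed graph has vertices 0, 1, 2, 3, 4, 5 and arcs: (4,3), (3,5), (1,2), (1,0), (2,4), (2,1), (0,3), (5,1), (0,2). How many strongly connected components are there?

{0, 1, 2, 3, 4, 5} are all mutually reachable — one SCC of size 6.
That gives 1 strongly connected component.

1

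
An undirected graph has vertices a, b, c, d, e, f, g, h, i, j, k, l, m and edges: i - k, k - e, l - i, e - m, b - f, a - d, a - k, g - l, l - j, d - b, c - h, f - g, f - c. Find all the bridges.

The edges on the cycle a-d-b-f-g-l-i-k-a are not bridges since each lies on that cycle.
But removing c - h disconnects c from h; removing e - m disconnects e from m; removing e - k disconnects e from k; removing j - l disconnects j from l — these are bridges.
In total 5 edges are bridges.

c-f, c-h, e-k, e-m, j-l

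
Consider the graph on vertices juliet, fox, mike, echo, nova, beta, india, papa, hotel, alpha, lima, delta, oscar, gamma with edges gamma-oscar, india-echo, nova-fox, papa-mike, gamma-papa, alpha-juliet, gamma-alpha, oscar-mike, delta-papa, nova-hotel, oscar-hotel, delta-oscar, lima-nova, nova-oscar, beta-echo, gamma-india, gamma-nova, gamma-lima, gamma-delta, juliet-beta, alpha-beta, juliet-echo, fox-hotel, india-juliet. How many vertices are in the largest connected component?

14

Starting from fox we can reach fox, beta, echo, lima, mike, nova, papa, alpha, delta, gamma, hotel, india, oscar, juliet. That is one component of size 14.
The largest has 14 vertices.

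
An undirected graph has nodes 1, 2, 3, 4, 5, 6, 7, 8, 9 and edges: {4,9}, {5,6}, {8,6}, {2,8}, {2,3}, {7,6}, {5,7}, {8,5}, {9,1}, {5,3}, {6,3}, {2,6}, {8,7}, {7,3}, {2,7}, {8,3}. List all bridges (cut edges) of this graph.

1-9, 4-9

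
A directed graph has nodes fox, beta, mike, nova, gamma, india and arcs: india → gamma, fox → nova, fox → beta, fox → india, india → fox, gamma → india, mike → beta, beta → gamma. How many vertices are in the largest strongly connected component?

4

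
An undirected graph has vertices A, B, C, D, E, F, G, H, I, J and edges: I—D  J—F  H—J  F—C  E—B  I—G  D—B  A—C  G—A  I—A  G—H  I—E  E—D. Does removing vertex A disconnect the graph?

Deleting A leaves 1 component (was 1) (its neighbors C, G, I remain connected to each other), so A is not a cut vertex.

No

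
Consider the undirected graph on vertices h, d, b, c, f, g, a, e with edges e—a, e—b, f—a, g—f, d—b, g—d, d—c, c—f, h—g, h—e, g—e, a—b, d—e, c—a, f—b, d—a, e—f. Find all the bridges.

none

The edges on the cycle h-g-d-c-f-e-h are not bridges since each lies on that cycle.
Every edge lies on some cycle, so there are no bridges.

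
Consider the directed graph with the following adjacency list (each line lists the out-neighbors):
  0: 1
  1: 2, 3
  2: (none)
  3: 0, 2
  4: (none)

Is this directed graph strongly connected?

There is no directed path from 2 to 1, so the graph is not strongly connected.

No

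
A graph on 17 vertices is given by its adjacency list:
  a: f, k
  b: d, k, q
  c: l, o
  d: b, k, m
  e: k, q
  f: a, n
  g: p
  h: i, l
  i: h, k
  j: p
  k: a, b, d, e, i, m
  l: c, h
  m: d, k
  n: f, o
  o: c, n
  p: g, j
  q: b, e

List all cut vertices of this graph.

Removing k increases the component count from 2 to 3, so k is a cut vertex.
Removing p increases the component count from 2 to 3, so p is a cut vertex.
By contrast removing i leaves 2 components; it is not a cut vertex. No other vertex is a cut vertex either.

k, p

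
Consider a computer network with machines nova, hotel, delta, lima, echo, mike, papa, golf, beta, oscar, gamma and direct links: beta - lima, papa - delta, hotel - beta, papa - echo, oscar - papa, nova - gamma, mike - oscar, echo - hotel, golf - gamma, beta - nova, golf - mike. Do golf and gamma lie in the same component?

From golf we can reach beta, echo, golf, lima, mike, nova, papa, delta, gamma, hotel, oscar, which includes gamma.

Yes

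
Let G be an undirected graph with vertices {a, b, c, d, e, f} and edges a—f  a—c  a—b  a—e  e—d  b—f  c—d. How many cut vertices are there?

Removing a increases the component count from 1 to 2, so a is a cut vertex.
By contrast removing b leaves 1 component; it is not a cut vertex. No other vertex is a cut vertex either.

1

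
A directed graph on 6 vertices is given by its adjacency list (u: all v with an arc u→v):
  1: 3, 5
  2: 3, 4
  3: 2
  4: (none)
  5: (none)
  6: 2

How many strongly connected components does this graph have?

5

{2, 3} are all mutually reachable — one SCC of size 2.
{5} is an SCC by itself.
{1} is an SCC by itself.
{4} is an SCC by itself.
{6} is an SCC by itself.
That gives 5 strongly connected components.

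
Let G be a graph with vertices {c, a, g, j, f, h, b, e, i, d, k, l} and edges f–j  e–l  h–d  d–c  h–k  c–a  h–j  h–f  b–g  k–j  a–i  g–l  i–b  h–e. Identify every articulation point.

h

Removing h increases the component count from 1 to 2, so h is a cut vertex.
By contrast removing b leaves 1 component; it is not a cut vertex. No other vertex is a cut vertex either.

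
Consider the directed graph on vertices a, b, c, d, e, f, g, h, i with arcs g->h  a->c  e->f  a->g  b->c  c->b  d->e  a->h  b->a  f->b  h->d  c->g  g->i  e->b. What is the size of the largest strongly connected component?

8

{a, b, c, d, e, f, g, h} are all mutually reachable — one SCC of size 8.
{i} is an SCC by itself.
The largest has 8 vertices.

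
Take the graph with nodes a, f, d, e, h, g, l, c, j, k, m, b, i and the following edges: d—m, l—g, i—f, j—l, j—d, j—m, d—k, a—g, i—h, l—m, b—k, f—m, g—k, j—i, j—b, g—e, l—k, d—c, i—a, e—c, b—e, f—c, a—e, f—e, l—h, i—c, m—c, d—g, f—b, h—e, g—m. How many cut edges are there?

0

The edges on the cycle l-g-e-h-l are not bridges since each lies on that cycle.
Every edge lies on some cycle, so there are no bridges.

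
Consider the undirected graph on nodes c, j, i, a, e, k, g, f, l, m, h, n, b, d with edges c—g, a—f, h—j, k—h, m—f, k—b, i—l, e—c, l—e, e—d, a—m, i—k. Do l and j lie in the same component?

Yes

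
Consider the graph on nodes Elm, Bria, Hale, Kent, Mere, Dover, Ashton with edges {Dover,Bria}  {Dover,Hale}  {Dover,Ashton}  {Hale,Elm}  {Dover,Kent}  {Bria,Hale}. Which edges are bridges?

The edges on the cycle Dover-Bria-Hale-Dover are not bridges since each lies on that cycle.
But removing Hale–Elm disconnects Hale from Elm; removing Dover–Kent disconnects Dover from Kent; removing Dover–Ashton disconnects Dover from Ashton — these are bridges.

Ashton-Dover, Dover-Kent, Elm-Hale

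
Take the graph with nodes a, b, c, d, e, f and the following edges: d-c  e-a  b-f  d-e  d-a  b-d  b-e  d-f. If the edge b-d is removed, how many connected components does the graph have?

b and d are still connected via b-f-d, so the component count stays at 1.

1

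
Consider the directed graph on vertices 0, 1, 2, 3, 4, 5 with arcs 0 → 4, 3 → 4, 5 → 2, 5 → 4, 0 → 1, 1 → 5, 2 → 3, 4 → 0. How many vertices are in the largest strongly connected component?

6

{0, 1, 2, 3, 4, 5} are all mutually reachable — one SCC of size 6.
The largest has 6 vertices.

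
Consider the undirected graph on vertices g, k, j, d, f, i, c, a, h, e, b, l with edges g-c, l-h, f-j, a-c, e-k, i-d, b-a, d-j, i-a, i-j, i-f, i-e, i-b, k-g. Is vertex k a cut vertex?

No

Deleting k leaves 2 components (was 2), so k is not a cut vertex.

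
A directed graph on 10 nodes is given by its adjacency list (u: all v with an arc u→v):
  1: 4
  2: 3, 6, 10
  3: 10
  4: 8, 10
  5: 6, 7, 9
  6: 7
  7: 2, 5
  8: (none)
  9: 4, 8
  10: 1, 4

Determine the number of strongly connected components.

5

{2, 5, 6, 7} are all mutually reachable — one SCC of size 4.
{1, 4, 10} are all mutually reachable — one SCC of size 3.
{3} is an SCC by itself.
{8} is an SCC by itself.
{9} is an SCC by itself.
That gives 5 strongly connected components.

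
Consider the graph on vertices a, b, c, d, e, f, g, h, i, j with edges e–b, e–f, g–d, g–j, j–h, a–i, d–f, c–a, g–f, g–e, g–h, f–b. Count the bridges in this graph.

The edges on the cycle g-j-h-g are not bridges since each lies on that cycle.
But removing a–i disconnects a from i; removing a–c disconnects a from c — these are bridges.
That makes 2 bridges.

2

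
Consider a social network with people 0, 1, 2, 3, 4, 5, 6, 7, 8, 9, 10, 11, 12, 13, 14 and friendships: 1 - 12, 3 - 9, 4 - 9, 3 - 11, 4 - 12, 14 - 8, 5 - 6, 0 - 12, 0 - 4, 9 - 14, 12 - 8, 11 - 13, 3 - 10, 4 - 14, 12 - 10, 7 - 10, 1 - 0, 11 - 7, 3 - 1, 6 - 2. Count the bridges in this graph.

The edges on the cycle 4-14-8-12-4 are not bridges since each lies on that cycle.
But removing 6 - 2 disconnects 6 from 2; removing 5 - 6 disconnects 5 from 6; removing 13 - 11 disconnects 13 from 11 — these are bridges.
That makes 3 bridges.

3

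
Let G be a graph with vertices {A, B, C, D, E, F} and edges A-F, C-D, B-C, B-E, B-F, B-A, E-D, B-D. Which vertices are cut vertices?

Removing B increases the component count from 1 to 2, so B is a cut vertex.
By contrast removing F leaves 1 component; it is not a cut vertex. No other vertex is a cut vertex either.

B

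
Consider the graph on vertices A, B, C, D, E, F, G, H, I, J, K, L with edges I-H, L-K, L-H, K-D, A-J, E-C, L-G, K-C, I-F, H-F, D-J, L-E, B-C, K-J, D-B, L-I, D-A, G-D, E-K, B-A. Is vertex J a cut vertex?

Deleting J leaves 1 component (was 1) (its neighbors A, D, K remain connected to each other), so J is not a cut vertex.

No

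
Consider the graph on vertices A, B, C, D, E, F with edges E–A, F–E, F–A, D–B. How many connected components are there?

3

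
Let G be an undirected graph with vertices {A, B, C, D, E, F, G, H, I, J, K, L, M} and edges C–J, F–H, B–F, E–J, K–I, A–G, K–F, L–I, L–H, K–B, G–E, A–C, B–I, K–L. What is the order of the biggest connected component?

6

D is isolated — a component by itself.
M is isolated — a component by itself.
Starting from A we can reach A, C, E, G, J. That is one component of size 5.
Starting from B we can reach B, F, H, I, K, L. That is one component of size 6.
The largest has 6 vertices.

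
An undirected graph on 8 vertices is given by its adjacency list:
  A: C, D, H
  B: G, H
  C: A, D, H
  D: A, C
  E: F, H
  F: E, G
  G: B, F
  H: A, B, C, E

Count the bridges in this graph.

0

The edges on the cycle H-C-D-A-H are not bridges since each lies on that cycle.
Every edge lies on some cycle, so there are no bridges.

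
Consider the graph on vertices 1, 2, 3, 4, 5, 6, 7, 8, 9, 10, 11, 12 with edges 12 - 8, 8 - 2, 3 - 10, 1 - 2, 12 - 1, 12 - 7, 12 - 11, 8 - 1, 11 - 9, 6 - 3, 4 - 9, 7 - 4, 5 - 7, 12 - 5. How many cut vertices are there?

2

Removing 3 increases the component count from 2 to 3, so 3 is a cut vertex.
Removing 12 increases the component count from 2 to 3, so 12 is a cut vertex.
By contrast removing 4 leaves 2 components; it is not a cut vertex. No other vertex is a cut vertex either.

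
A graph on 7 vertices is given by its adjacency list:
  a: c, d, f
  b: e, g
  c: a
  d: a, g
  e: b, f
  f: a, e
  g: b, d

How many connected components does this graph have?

1

Starting from a we can reach a, b, c, d, e, f, g. That is one component of size 7.
Total: 1 component.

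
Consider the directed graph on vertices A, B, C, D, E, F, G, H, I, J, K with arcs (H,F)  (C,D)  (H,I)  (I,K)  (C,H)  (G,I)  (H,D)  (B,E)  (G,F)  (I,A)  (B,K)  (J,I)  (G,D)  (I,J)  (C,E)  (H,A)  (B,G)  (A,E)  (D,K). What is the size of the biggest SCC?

2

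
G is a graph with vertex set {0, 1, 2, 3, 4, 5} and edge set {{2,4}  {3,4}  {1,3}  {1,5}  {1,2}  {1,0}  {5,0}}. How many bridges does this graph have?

0

The edges on the cycle 1-5-0-1 are not bridges since each lies on that cycle.
Every edge lies on some cycle, so there are no bridges.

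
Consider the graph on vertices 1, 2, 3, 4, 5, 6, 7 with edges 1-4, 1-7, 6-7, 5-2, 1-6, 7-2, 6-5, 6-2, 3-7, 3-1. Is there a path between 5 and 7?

Yes

From 5 we can reach 1, 2, 3, 4, 5, 6, 7, which includes 7.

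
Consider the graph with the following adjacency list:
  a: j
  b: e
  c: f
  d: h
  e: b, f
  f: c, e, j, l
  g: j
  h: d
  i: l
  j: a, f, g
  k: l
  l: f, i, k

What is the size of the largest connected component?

10

Starting from d we can reach d, h. That is one component of size 2.
Starting from a we can reach a, b, c, e, f, g, i, j, k, l. That is one component of size 10.
The largest has 10 vertices.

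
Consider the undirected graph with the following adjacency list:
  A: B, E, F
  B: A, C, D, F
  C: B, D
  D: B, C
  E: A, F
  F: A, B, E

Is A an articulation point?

No

Deleting A leaves 1 component (was 1) (its neighbors B, E, F remain connected to each other), so A is not a cut vertex.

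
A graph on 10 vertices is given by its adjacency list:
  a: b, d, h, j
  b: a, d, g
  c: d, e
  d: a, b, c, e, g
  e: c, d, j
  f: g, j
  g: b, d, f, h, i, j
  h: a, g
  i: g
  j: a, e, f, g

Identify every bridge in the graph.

The edges on the cycle j-g-d-c-e-j are not bridges since each lies on that cycle.
But removing i-g disconnects i from g — this is a bridge.

g-i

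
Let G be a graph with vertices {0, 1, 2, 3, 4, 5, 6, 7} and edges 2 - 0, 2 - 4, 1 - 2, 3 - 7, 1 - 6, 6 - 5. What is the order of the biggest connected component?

6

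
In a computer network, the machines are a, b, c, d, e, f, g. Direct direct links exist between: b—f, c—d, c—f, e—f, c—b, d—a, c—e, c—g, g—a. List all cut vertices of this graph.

c

Removing c increases the component count from 1 to 2, so c is a cut vertex.
By contrast removing a leaves 1 component; it is not a cut vertex. No other vertex is a cut vertex either.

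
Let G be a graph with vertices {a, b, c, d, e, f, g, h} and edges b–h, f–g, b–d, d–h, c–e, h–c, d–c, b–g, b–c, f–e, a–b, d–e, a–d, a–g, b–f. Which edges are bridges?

none

The edges on the cycle b-d-c-e-f-b are not bridges since each lies on that cycle.
Every edge lies on some cycle, so there are no bridges.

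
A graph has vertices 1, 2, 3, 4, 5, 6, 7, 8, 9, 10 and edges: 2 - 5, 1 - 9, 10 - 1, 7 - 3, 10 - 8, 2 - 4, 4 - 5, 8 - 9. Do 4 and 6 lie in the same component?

The component containing 4 is {2, 4, 5}, and 6 is not in it.

No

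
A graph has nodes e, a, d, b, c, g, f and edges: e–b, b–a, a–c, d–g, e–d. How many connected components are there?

f is isolated — a component by itself.
Starting from a we can reach a, b, c, d, e, g. That is one component of size 6.
Total: 2 components.

2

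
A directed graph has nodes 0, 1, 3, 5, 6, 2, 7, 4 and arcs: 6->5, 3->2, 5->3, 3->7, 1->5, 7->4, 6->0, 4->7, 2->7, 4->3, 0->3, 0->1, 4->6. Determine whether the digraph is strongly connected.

From 7 we can reach every vertex (0, 1, 2, 3, 4, 5, 6, 7), and every vertex can reach 7 (0, 1, 2, 3, 4, 5, 6, 7). So the whole graph is one strongly connected component.

Yes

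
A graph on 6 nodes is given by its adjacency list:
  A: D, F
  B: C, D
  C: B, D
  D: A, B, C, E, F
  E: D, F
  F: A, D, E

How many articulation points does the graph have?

1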